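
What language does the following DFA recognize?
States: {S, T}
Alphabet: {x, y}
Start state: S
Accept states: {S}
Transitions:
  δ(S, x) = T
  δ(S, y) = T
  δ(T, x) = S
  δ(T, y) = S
Testing a few strings:
  'xyx' → reject
  'xy' → accept
  'yxy' → reject
  'yx' → accept
State roles: S=even length so far; T=odd length so far
All strings over {x,y} of even length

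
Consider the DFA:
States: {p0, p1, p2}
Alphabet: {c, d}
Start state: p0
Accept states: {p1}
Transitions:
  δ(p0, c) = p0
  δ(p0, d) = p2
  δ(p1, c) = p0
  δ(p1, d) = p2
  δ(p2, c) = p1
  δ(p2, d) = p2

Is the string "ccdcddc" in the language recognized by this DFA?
Processing string "ccdcddc":
  p0 --c--> p0
  p0 --c--> p0
  p0 --d--> p2
  p2 --c--> p1
  p1 --d--> p2
  p2 --d--> p2
  p2 --c--> p1
Final state: p1
Accept states: {p1}
Yes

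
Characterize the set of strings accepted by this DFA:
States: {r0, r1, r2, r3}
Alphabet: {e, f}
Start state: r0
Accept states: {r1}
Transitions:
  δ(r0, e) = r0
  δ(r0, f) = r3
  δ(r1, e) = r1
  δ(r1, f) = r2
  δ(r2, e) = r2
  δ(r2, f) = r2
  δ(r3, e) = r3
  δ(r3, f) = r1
Testing a few strings:
  'efe' → reject
  'eef' → reject
  'e' → reject
  'ee' → reject
State roles: r0=zero f's; r1=two f's; r2=≥ three f's (dead); r3=one f
All strings over {e,f} containing exactly two f's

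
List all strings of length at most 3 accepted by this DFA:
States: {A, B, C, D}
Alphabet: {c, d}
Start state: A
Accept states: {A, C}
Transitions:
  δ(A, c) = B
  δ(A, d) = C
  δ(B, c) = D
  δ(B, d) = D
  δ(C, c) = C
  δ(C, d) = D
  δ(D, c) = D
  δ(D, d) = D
ε, d, dc, dcc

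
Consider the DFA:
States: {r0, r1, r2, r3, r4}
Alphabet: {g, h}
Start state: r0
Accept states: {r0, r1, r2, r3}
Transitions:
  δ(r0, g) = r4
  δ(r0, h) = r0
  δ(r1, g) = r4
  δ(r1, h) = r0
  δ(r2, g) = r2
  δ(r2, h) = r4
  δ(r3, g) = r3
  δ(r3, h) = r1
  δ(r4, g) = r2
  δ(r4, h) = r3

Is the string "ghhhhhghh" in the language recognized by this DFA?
Processing string "ghhhhhghh":
  r0 --g--> r4
  r4 --h--> r3
  r3 --h--> r1
  r1 --h--> r0
  r0 --h--> r0
  r0 --h--> r0
  r0 --g--> r4
  r4 --h--> r3
  r3 --h--> r1
Final state: r1
Accept states: {r0, r1, r2, r3}
Yes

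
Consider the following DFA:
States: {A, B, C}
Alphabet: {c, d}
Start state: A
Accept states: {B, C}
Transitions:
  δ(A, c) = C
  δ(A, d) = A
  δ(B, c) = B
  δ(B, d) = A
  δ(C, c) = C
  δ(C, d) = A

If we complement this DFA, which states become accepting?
Complement accept states = All states \ Original accept states
= {A, B, C} \ {B, C}
{A}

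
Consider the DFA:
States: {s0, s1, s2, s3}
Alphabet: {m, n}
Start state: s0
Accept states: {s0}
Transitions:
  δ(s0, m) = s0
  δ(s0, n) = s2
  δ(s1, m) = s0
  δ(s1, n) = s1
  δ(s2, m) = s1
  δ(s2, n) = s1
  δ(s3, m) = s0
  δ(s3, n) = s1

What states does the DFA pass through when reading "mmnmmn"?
read 'm': s0 → s0
  read 'm': s0 → s0
  read 'n': s0 → s2
  read 'm': s2 → s1
  read 'm': s1 → s0
  read 'n': s0 → s2
s0 -> s0 -> s0 -> s2 -> s1 -> s0 -> s2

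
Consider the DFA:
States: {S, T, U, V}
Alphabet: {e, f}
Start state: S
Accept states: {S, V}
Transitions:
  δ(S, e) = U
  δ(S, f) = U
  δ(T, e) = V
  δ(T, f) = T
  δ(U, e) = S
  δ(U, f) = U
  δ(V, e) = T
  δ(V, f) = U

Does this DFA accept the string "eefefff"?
Processing string "eefefff":
  S --e--> U
  U --e--> S
  S --f--> U
  U --e--> S
  S --f--> U
  U --f--> U
  U --f--> U
Final state: U
Accept states: {S, V}
No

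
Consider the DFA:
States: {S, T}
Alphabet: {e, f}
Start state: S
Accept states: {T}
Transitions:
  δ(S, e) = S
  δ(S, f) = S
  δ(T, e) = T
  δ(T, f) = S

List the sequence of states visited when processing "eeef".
read 'e': S → S
  read 'e': S → S
  read 'e': S → S
  read 'f': S → S
S -> S -> S -> S -> S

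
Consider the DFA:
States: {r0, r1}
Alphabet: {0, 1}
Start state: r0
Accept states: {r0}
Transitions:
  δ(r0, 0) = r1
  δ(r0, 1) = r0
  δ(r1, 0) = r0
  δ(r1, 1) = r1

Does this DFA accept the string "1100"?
Processing string "1100":
  r0 --1--> r0
  r0 --1--> r0
  r0 --0--> r1
  r1 --0--> r0
Final state: r0
Accept states: {r0}
Yes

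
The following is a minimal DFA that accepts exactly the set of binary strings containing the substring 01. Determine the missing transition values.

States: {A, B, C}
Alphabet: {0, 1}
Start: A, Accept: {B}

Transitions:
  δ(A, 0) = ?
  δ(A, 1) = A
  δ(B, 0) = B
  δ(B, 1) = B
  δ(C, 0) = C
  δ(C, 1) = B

From the language and accept set, identify what each state tracks — A: no 0 seen yet; B: substring 01 seen; C: seen a 0, waiting for 1.
Each missing δ(q, a) is the state matching the new tracked value after reading a.
δ(A, 0) = C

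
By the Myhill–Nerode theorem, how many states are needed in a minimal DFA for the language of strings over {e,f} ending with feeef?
By Myhill–Nerode, count the distinguishable equivalence classes: 6 classes — one per longest suffix of the input that is a prefix of 'feeef' (lengths 0 through 5); only the length-5 class is accepting.
6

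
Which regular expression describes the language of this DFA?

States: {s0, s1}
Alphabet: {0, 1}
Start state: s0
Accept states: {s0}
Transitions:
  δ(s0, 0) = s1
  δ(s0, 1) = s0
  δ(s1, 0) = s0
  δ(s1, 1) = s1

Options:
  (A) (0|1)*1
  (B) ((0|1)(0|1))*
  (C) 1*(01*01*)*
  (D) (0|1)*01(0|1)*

Check each option against the DFA on short strings; one disagreement eliminates an option:
  (A) (0|1)*1: on ε the DFA stays in s0 and accepts (s0 ∈ Accept), but the regex does not match it → eliminate
  (B) ((0|1)(0|1))*: on '1' the DFA goes s0 → s0 and accepts (s0 ∈ Accept), but the regex does not match it → eliminate
  (C) 1*(01*01*)*: agrees with the DFA on every string of length ≤ 6
  (D) (0|1)*01(0|1)*: on ε the DFA stays in s0 and accepts (s0 ∈ Accept), but the regex does not match it → eliminate
Only (C) is consistent with the DFA.
(C) 1*(01*01*)*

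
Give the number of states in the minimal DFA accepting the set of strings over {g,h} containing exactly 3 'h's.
By Myhill–Nerode, count the distinguishable equivalence classes: 5 classes — having seen 0, 1, …, 3, or >3 copies of 'h'; the count-3 class is the only accepting one and >3 is dead.
5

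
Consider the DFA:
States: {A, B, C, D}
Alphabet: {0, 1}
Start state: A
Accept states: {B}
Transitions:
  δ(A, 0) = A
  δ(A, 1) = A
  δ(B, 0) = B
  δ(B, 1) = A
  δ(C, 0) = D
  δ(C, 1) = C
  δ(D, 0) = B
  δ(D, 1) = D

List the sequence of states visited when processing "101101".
read '1': A → A
  read '0': A → A
  read '1': A → A
  read '1': A → A
  read '0': A → A
  read '1': A → A
A -> A -> A -> A -> A -> A -> A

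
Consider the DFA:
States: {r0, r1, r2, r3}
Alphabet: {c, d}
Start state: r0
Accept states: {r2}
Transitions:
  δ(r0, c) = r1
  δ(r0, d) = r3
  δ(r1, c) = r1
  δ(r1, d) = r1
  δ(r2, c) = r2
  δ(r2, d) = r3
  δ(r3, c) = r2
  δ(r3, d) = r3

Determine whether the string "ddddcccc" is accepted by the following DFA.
Processing string "ddddcccc":
  r0 --d--> r3
  r3 --d--> r3
  r3 --d--> r3
  r3 --d--> r3
  r3 --c--> r2
  r2 --c--> r2
  r2 --c--> r2
  r2 --c--> r2
Final state: r2
Accept states: {r2}
Yes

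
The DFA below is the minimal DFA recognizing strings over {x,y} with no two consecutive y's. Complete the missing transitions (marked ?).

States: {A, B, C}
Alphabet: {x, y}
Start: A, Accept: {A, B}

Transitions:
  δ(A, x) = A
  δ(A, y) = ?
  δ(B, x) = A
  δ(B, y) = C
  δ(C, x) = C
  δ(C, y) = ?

From the language and accept set, identify what each state tracks — A: last symbol not y (ok); B: last symbol y (ok); C: saw yy (dead).
Each missing δ(q, a) is the state matching the new tracked value after reading a.
δ(A, y) = B; δ(C, y) = C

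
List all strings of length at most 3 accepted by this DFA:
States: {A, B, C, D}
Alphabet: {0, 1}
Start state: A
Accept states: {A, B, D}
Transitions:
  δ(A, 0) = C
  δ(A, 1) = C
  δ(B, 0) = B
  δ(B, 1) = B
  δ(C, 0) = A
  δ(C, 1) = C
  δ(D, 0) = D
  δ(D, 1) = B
ε, 00, 10, 010, 110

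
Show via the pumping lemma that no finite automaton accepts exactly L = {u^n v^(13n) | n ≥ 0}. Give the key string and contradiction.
Assume L is regular with pumping length p. Idea: pumping the u-block breaks the 1:13 ratio.
Choose s = u^p v^(13p) (length 14p ≥ p). By the pumping lemma, s = xyz with |xy| ≤ p, |y| > 0, so y = u^k with k ≥ 1. Then xy²z = u^(p+k) v^(13p). For this to be in L we would need 13p = 13(p+k), i.e. 13k = 0, contradicting k ≥ 1. So xy²z ∉ L.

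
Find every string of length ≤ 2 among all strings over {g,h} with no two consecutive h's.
ε, g, h, gg, gh, hg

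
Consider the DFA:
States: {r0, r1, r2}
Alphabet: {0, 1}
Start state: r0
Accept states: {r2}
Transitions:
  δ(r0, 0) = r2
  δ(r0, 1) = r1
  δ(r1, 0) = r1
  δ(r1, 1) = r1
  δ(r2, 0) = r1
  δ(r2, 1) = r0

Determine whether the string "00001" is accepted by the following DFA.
Processing string "00001":
  r0 --0--> r2
  r2 --0--> r1
  r1 --0--> r1
  r1 --0--> r1
  r1 --1--> r1
Final state: r1
Accept states: {r2}
No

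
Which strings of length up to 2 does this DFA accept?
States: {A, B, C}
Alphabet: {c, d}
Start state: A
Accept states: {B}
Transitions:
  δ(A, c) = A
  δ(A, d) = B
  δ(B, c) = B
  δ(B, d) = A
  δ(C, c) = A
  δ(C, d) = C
d, cd, dc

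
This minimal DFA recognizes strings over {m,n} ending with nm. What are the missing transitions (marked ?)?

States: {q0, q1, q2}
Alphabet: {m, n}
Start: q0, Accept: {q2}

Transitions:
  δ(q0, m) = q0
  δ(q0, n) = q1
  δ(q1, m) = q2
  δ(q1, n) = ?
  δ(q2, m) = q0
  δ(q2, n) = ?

From the language and accept set, identify what each state tracks — q0: no suffix match; q1: one trailing n; q2: suffix is nm.
Each missing δ(q, a) is the state matching the new tracked value after reading a.
δ(q1, n) = q1; δ(q2, n) = q1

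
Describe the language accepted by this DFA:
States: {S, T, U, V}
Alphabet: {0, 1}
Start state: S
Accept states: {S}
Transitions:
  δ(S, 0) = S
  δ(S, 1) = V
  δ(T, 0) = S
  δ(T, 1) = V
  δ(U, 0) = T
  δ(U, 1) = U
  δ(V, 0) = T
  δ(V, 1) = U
Testing a few strings:
  '100' → accept
  '1101' → reject
  '0' → accept
  '1' → reject
State roles: S=value ≡ 0 (mod 4); T=value ≡ 2 (mod 4); U=value ≡ 3 (mod 4); V=value ≡ 1 (mod 4)
All binary strings representing a multiple of 4 (read in base 2; leading zeros allowed and ε counts as 0)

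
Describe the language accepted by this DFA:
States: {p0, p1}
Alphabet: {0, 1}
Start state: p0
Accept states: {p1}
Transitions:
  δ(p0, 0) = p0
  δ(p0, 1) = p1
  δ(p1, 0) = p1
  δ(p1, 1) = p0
Testing a few strings:
  '0' → reject
  '011' → reject
  '11' → reject
  '1' → accept
State roles: p0=even number of 1's so far; p1=odd number of 1's so far
All binary strings with an odd number of 1's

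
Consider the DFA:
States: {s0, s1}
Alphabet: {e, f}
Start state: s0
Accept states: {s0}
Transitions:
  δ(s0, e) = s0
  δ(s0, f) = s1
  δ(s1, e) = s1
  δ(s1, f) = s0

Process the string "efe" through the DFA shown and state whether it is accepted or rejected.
Processing string "efe":
  s0 --e--> s0
  s0 --f--> s1
  s1 --e--> s1
Final state: s1
Accept states: {s0}
No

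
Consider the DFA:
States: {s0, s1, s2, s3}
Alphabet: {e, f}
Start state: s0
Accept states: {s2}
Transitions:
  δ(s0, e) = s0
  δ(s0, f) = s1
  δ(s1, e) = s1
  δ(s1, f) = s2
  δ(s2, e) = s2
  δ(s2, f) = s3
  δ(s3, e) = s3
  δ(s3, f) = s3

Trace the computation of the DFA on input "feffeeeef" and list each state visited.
read 'f': s0 → s1
  read 'e': s1 → s1
  read 'f': s1 → s2
  read 'f': s2 → s3
  read 'e': s3 → s3
  read 'e': s3 → s3
  read 'e': s3 → s3
  read 'e': s3 → s3
  read 'f': s3 → s3
s0 -> s1 -> s1 -> s2 -> s3 -> s3 -> s3 -> s3 -> s3 -> s3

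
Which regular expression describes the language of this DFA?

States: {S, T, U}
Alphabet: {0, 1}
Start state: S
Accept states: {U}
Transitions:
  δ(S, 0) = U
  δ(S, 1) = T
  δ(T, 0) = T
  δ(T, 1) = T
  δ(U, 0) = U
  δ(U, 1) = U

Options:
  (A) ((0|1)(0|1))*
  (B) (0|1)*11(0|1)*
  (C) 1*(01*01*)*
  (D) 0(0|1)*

Check each option against the DFA on short strings; one disagreement eliminates an option:
  (A) ((0|1)(0|1))*: on ε the DFA stays in S and rejects (S ∉ Accept), but the regex matches it → eliminate
  (B) (0|1)*11(0|1)*: on '0' the DFA goes S → U and accepts (U ∈ Accept), but the regex does not match it → eliminate
  (C) 1*(01*01*)*: on ε the DFA stays in S and rejects (S ∉ Accept), but the regex matches it → eliminate
  (D) 0(0|1)*: agrees with the DFA on every string of length ≤ 6
Only (D) is consistent with the DFA.
(D) 0(0|1)*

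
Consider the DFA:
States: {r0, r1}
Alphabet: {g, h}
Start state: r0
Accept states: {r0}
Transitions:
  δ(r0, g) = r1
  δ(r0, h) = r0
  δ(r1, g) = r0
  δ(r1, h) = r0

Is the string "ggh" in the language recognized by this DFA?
Processing string "ggh":
  r0 --g--> r1
  r1 --g--> r0
  r0 --h--> r0
Final state: r0
Accept states: {r0}
Yes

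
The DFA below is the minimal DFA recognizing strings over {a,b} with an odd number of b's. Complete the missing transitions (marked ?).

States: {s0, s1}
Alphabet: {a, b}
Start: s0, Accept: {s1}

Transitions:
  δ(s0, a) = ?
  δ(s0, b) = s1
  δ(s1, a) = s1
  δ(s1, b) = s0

From the language and accept set, identify what each state tracks — s0: even number of b's so far; s1: odd number of b's so far.
Each missing δ(q, a) is the state matching the new tracked value after reading a.
δ(s0, a) = s0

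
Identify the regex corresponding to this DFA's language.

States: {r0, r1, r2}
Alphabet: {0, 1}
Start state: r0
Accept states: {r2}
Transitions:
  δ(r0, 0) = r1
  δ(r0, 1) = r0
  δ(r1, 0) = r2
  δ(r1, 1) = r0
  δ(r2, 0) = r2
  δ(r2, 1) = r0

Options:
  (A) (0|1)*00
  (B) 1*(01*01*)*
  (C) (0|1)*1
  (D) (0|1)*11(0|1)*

Check each option against the DFA on short strings; one disagreement eliminates an option:
  (A) (0|1)*00: agrees with the DFA on every string of length ≤ 6
  (B) 1*(01*01*)*: on ε the DFA stays in r0 and rejects (r0 ∉ Accept), but the regex matches it → eliminate
  (C) (0|1)*1: on '1' the DFA goes r0 → r0 and rejects (r0 ∉ Accept), but the regex matches it → eliminate
  (D) (0|1)*11(0|1)*: on '00' the DFA goes r0 → r1 → r2 and accepts (r2 ∈ Accept), but the regex does not match it → eliminate
Only (A) is consistent with the DFA.
(A) (0|1)*00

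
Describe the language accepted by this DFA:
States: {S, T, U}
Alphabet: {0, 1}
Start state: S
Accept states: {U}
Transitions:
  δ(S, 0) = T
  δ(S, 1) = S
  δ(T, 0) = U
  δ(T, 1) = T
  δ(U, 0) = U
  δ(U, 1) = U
Testing a few strings:
  '11' → reject
  '01' → reject
  '1' → reject
  '010' → accept
State roles: S=zero 0's seen; T=one 0 seen; U=≥ two 0's seen
All binary strings containing at least two 0's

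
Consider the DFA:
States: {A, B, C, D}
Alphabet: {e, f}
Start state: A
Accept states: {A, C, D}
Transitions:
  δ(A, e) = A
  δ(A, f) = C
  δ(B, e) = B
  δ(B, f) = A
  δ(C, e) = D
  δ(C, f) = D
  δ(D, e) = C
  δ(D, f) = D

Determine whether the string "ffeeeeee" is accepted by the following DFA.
Processing string "ffeeeeee":
  A --f--> C
  C --f--> D
  D --e--> C
  C --e--> D
  D --e--> C
  C --e--> D
  D --e--> C
  C --e--> D
Final state: D
Accept states: {A, C, D}
Yes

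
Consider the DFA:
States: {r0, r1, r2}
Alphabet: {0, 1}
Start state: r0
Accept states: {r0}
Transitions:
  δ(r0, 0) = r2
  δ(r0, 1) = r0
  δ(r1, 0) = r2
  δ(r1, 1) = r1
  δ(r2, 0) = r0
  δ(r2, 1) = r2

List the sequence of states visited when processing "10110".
read '1': r0 → r0
  read '0': r0 → r2
  read '1': r2 → r2
  read '1': r2 → r2
  read '0': r2 → r0
r0 -> r0 -> r2 -> r2 -> r2 -> r0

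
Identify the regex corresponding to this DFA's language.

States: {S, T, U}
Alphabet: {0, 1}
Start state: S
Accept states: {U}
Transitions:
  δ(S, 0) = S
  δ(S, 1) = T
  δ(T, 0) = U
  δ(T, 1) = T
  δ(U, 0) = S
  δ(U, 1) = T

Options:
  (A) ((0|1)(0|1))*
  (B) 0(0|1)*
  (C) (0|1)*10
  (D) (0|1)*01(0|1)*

Check each option against the DFA on short strings; one disagreement eliminates an option:
  (A) ((0|1)(0|1))*: on ε the DFA stays in S and rejects (S ∉ Accept), but the regex matches it → eliminate
  (B) 0(0|1)*: on '0' the DFA goes S → S and rejects (S ∉ Accept), but the regex matches it → eliminate
  (C) (0|1)*10: agrees with the DFA on every string of length ≤ 6
  (D) (0|1)*01(0|1)*: on '01' the DFA goes S → S → T and rejects (T ∉ Accept), but the regex matches it → eliminate
Only (C) is consistent with the DFA.
(C) (0|1)*10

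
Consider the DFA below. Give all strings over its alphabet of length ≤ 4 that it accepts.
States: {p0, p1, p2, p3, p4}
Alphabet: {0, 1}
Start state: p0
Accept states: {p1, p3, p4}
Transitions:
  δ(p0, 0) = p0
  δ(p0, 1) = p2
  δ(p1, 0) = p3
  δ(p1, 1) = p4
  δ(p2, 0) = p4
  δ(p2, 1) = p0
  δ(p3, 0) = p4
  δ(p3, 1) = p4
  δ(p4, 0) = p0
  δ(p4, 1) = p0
10, 010, 0010, 1110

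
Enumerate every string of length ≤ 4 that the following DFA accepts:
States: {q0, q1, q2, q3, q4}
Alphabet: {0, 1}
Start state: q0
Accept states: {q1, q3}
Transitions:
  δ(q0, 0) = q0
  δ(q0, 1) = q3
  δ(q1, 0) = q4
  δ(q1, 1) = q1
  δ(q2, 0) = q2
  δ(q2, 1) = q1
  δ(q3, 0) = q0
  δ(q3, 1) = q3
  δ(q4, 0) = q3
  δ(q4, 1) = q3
1, 01, 11, 001, 011, 101, 111, 0001, 0011, 0101, 0111, 1001, 1011, 1101, 1111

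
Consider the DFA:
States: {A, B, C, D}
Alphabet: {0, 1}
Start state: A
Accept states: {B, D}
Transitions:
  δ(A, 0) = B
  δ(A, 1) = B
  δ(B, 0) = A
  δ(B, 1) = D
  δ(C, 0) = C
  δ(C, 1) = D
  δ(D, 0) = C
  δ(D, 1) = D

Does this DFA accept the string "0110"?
Processing string "0110":
  A --0--> B
  B --1--> D
  D --1--> D
  D --0--> C
Final state: C
Accept states: {B, D}
No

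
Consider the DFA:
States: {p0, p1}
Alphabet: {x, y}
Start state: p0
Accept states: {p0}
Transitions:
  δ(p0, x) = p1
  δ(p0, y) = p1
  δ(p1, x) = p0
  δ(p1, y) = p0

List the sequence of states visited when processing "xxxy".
read 'x': p0 → p1
  read 'x': p1 → p0
  read 'x': p0 → p1
  read 'y': p1 → p0
p0 -> p1 -> p0 -> p1 -> p0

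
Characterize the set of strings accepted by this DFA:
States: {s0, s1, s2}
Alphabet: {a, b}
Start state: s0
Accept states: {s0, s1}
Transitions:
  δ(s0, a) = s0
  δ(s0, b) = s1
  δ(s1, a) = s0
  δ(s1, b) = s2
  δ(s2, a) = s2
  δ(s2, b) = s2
Testing a few strings:
  'a' → accept
  'bba' → reject
  'babb' → reject
  'aab' → accept
State roles: s0=last symbol not b (ok); s1=last symbol b (ok); s2=saw bb (dead)
All strings over {a,b} with no two consecutive b's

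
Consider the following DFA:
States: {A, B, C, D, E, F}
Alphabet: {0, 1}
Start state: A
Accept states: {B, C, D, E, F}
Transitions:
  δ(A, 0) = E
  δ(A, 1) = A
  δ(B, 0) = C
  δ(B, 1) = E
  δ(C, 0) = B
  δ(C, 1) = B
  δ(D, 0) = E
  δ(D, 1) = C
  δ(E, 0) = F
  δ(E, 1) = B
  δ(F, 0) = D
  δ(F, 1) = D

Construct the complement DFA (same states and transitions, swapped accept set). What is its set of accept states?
Complement accept states = All states \ Original accept states
= {A, B, C, D, E, F} \ {B, C, D, E, F}
{A}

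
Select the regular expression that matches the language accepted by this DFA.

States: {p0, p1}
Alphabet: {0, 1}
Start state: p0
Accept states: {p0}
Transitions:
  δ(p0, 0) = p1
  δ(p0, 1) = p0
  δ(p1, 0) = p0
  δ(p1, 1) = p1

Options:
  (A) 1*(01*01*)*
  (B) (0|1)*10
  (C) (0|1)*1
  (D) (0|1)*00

Check each option against the DFA on short strings; one disagreement eliminates an option:
  (A) 1*(01*01*)*: agrees with the DFA on every string of length ≤ 6
  (B) (0|1)*10: on ε the DFA stays in p0 and accepts (p0 ∈ Accept), but the regex does not match it → eliminate
  (C) (0|1)*1: on ε the DFA stays in p0 and accepts (p0 ∈ Accept), but the regex does not match it → eliminate
  (D) (0|1)*00: on ε the DFA stays in p0 and accepts (p0 ∈ Accept), but the regex does not match it → eliminate
Only (A) is consistent with the DFA.
(A) 1*(01*01*)*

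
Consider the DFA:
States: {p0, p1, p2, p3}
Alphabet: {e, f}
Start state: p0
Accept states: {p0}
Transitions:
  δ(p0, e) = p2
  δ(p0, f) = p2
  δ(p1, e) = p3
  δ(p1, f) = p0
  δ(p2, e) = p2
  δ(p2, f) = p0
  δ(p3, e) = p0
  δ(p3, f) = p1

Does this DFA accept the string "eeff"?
Processing string "eeff":
  p0 --e--> p2
  p2 --e--> p2
  p2 --f--> p0
  p0 --f--> p2
Final state: p2
Accept states: {p0}
No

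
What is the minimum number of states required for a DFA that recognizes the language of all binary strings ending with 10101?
By Myhill–Nerode, count the distinguishable equivalence classes: 6 classes — one per longest suffix of the input that is a prefix of '10101' (lengths 0 through 5); only the length-5 class is accepting.
6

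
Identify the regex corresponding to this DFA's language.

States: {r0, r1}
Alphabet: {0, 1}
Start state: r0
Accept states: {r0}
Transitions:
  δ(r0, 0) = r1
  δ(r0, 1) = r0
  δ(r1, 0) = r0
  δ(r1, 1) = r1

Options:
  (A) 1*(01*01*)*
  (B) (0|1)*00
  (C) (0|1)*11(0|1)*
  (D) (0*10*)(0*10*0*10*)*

Check each option against the DFA on short strings; one disagreement eliminates an option:
  (A) 1*(01*01*)*: agrees with the DFA on every string of length ≤ 6
  (B) (0|1)*00: on ε the DFA stays in r0 and accepts (r0 ∈ Accept), but the regex does not match it → eliminate
  (C) (0|1)*11(0|1)*: on ε the DFA stays in r0 and accepts (r0 ∈ Accept), but the regex does not match it → eliminate
  (D) (0*10*)(0*10*0*10*)*: on ε the DFA stays in r0 and accepts (r0 ∈ Accept), but the regex does not match it → eliminate
Only (A) is consistent with the DFA.
(A) 1*(01*01*)*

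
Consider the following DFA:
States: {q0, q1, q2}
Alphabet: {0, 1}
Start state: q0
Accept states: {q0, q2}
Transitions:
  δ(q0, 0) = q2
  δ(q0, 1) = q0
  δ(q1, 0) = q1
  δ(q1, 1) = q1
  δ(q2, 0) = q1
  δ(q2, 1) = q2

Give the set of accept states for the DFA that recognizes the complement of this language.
Complement accept states = All states \ Original accept states
= {q0, q1, q2} \ {q0, q2}
{q1}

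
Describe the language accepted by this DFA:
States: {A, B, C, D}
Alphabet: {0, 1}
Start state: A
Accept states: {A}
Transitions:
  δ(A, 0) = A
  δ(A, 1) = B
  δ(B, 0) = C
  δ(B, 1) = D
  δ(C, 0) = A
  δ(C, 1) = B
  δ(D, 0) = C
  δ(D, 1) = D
Testing a few strings:
  '0' → accept
  '1' → reject
  '0101' → reject
  '00' → accept
State roles: A=value ≡ 0 (mod 4); B=value ≡ 1 (mod 4); C=value ≡ 2 (mod 4); D=value ≡ 3 (mod 4)
All binary strings representing a multiple of 4 (read in base 2; leading zeros allowed and ε counts as 0)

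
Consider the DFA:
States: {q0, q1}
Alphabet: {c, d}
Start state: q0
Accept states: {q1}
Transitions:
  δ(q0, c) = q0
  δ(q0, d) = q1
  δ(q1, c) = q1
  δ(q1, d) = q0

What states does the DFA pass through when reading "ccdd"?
read 'c': q0 → q0
  read 'c': q0 → q0
  read 'd': q0 → q1
  read 'd': q1 → q0
q0 -> q0 -> q0 -> q1 -> q0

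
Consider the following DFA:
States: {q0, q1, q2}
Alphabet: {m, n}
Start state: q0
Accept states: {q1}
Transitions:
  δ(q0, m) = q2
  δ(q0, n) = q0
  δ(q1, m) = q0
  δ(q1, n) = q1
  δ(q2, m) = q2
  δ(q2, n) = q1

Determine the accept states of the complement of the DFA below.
Complement accept states = All states \ Original accept states
= {q0, q1, q2} \ {q1}
{q0, q2}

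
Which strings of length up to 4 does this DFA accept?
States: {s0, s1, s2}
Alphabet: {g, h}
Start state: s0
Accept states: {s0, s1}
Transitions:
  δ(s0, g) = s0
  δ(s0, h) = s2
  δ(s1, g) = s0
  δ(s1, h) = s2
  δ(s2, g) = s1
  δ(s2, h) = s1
ε, g, gg, hg, hh, ggg, ghg, ghh, hgg, hhg, gggg, gghg, gghh, ghgg, ghhg, hggg, hghg, hghh, hhgg, hhhg, hhhh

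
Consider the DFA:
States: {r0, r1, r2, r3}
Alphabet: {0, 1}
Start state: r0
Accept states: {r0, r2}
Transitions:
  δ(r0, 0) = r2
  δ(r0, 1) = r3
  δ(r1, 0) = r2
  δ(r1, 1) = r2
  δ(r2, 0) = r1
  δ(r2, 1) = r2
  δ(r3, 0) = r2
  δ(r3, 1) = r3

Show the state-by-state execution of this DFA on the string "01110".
read '0': r0 → r2
  read '1': r2 → r2
  read '1': r2 → r2
  read '1': r2 → r2
  read '0': r2 → r1
r0 -> r2 -> r2 -> r2 -> r2 -> r1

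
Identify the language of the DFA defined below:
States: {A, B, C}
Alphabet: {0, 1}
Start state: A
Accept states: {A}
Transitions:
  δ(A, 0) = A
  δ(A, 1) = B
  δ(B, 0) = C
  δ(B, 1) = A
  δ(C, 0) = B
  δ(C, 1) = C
Testing a few strings:
  '01' → reject
  '011' → accept
  '0' → accept
  '00' → accept
State roles: A=value ≡ 0 (mod 3); B=value ≡ 1 (mod 3); C=value ≡ 2 (mod 3)
All binary strings representing a multiple of 3 (read in base 2; leading zeros allowed and ε counts as 0)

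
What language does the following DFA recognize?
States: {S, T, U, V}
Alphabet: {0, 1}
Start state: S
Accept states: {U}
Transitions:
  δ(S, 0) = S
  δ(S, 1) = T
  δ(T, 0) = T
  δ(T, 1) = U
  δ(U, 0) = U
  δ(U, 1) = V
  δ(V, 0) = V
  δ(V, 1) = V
Testing a few strings:
  '1' → reject
  '10' → reject
  '00' → reject
  '11' → accept
State roles: S=zero 1's; T=one 1; U=two 1's; V=≥ three 1's (dead)
All binary strings containing exactly two 1's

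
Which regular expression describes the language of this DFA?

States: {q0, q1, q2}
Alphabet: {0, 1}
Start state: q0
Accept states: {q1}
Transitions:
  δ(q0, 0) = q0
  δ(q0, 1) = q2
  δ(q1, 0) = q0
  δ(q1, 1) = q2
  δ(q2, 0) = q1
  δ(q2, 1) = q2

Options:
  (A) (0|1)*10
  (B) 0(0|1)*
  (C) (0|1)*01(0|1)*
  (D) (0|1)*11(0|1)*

Check each option against the DFA on short strings; one disagreement eliminates an option:
  (A) (0|1)*10: agrees with the DFA on every string of length ≤ 6
  (B) 0(0|1)*: on '0' the DFA goes q0 → q0 and rejects (q0 ∉ Accept), but the regex matches it → eliminate
  (C) (0|1)*01(0|1)*: on '01' the DFA goes q0 → q0 → q2 and rejects (q2 ∉ Accept), but the regex matches it → eliminate
  (D) (0|1)*11(0|1)*: on '10' the DFA goes q0 → q2 → q1 and accepts (q1 ∈ Accept), but the regex does not match it → eliminate
Only (A) is consistent with the DFA.
(A) (0|1)*10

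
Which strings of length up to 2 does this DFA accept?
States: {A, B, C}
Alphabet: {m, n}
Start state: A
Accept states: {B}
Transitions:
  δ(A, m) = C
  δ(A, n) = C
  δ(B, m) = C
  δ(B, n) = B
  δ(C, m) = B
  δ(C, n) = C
mm, nm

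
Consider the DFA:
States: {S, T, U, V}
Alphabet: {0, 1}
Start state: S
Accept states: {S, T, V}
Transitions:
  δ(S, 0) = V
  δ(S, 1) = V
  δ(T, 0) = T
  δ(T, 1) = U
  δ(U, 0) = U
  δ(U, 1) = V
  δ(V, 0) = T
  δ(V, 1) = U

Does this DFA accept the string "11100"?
Processing string "11100":
  S --1--> V
  V --1--> U
  U --1--> V
  V --0--> T
  T --0--> T
Final state: T
Accept states: {S, T, V}
Yes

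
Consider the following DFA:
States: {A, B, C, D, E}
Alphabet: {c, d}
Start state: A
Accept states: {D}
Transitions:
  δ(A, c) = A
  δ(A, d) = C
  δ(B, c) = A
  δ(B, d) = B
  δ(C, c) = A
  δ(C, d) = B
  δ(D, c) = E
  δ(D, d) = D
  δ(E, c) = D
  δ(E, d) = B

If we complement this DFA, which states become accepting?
Complement accept states = All states \ Original accept states
= {A, B, C, D, E} \ {D}
{A, B, C, E}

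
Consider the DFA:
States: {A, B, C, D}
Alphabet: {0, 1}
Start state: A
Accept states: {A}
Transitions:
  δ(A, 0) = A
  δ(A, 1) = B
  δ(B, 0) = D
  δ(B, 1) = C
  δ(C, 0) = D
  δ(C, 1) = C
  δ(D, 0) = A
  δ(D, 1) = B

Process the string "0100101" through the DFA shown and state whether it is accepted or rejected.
Processing string "0100101":
  A --0--> A
  A --1--> B
  B --0--> D
  D --0--> A
  A --1--> B
  B --0--> D
  D --1--> B
Final state: B
Accept states: {A}
No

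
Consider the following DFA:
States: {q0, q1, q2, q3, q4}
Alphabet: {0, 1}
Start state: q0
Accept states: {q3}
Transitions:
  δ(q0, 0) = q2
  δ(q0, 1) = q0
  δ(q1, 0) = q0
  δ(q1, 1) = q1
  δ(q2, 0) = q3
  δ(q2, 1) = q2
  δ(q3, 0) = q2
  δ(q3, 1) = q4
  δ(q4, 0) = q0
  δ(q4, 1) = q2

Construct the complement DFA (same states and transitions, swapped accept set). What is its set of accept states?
Complement accept states = All states \ Original accept states
= {q0, q1, q2, q3, q4} \ {q3}
{q0, q1, q2, q4}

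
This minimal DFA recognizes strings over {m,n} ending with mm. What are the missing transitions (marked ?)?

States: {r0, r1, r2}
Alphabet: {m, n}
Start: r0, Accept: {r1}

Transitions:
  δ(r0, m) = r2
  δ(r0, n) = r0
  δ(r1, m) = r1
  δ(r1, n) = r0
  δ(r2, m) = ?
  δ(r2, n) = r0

From the language and accept set, identify what each state tracks — r0: last symbol not m; r1: two trailing m's; r2: one trailing m.
Each missing δ(q, a) is the state matching the new tracked value after reading a.
δ(r2, m) = r1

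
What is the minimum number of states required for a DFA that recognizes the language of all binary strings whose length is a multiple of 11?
By Myhill–Nerode, count the distinguishable equivalence classes: 11 classes — one per residue of the length mod 11; class i is distinguished from class j by any string of length (11 − i) mod 11.
11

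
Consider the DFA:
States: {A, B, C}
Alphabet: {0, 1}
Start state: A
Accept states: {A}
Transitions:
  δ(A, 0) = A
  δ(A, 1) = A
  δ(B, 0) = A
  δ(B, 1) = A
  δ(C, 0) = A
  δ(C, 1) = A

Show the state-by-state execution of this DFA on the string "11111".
read '1': A → A
  read '1': A → A
  read '1': A → A
  read '1': A → A
  read '1': A → A
A -> A -> A -> A -> A -> A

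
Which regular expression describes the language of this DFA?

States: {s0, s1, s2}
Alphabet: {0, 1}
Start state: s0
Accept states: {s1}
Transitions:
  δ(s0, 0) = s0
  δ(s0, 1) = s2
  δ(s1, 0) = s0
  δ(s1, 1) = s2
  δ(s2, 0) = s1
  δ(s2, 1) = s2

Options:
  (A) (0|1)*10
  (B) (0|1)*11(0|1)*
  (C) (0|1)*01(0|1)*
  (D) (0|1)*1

Check each option against the DFA on short strings; one disagreement eliminates an option:
  (A) (0|1)*10: agrees with the DFA on every string of length ≤ 6
  (B) (0|1)*11(0|1)*: on '10' the DFA goes s0 → s2 → s1 and accepts (s1 ∈ Accept), but the regex does not match it → eliminate
  (C) (0|1)*01(0|1)*: on '01' the DFA goes s0 → s0 → s2 and rejects (s2 ∉ Accept), but the regex matches it → eliminate
  (D) (0|1)*1: on '1' the DFA goes s0 → s2 and rejects (s2 ∉ Accept), but the regex matches it → eliminate
Only (A) is consistent with the DFA.
(A) (0|1)*10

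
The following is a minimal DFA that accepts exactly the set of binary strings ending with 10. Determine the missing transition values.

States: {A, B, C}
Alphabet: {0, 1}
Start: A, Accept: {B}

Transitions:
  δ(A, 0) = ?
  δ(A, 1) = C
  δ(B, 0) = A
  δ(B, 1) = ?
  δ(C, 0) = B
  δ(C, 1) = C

From the language and accept set, identify what each state tracks — A: no suffix match; B: suffix is 10; C: one trailing 1.
Each missing δ(q, a) is the state matching the new tracked value after reading a.
δ(A, 0) = A; δ(B, 1) = C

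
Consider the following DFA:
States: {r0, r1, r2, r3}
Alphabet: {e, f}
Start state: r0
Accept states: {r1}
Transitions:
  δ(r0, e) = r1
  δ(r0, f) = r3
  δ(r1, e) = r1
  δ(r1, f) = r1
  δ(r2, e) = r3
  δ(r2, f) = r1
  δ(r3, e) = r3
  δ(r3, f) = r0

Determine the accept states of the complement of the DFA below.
Complement accept states = All states \ Original accept states
= {r0, r1, r2, r3} \ {r1}
{r0, r2, r3}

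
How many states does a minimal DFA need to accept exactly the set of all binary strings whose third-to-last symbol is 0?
By Myhill–Nerode, count the distinguishable equivalence classes: 2^3 = 8 classes — the DFA must remember the last 3 symbols read; every pair of distinct length-3 suffixes is distinguishable by some continuation.
8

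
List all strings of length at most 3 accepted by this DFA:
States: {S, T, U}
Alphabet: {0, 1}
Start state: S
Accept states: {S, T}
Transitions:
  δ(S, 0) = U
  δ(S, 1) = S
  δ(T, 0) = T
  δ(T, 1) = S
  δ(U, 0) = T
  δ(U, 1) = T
ε, 1, 00, 01, 11, 000, 001, 010, 011, 100, 101, 111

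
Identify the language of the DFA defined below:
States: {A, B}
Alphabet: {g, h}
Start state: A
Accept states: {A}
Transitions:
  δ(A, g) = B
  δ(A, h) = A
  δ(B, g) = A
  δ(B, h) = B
Testing a few strings:
  'h' → accept
  'hgh' → reject
  'g' → reject
  'hh' → accept
State roles: A=even number of g's so far; B=odd number of g's so far
All strings over {g,h} with an even number of g's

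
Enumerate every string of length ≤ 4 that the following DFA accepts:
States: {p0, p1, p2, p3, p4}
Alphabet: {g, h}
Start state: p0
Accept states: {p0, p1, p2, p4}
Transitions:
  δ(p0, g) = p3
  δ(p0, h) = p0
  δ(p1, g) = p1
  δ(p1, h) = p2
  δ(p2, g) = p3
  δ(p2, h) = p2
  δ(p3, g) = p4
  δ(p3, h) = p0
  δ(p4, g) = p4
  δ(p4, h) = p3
ε, h, gg, gh, hh, ggg, ghh, hgg, hgh, hhh, gggg, gghg, gghh, ghgg, ghgh, ghhh, hggg, hghh, hhgg, hhgh, hhhh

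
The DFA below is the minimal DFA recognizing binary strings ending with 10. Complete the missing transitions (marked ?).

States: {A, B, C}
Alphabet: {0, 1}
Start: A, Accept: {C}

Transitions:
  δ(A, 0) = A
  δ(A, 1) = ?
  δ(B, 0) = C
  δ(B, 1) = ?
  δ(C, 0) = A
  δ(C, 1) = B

From the language and accept set, identify what each state tracks — A: no suffix match; B: one trailing 1; C: suffix is 10.
Each missing δ(q, a) is the state matching the new tracked value after reading a.
δ(A, 1) = B; δ(B, 1) = B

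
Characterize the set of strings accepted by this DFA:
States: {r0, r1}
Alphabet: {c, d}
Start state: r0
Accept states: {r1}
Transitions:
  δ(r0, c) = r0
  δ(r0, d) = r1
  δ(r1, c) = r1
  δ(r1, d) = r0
Testing a few strings:
  'ccd' → accept
  'dcc' → accept
  'dc' → accept
  'c' → reject
State roles: r0=even number of d's so far; r1=odd number of d's so far
All strings over {c,d} with an odd number of d's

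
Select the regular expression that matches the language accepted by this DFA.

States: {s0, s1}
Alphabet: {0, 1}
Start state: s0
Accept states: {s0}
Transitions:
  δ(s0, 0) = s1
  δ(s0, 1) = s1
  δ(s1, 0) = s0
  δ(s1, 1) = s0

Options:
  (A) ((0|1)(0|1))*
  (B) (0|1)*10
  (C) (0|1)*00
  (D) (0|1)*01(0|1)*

Check each option against the DFA on short strings; one disagreement eliminates an option:
  (A) ((0|1)(0|1))*: agrees with the DFA on every string of length ≤ 6
  (B) (0|1)*10: on ε the DFA stays in s0 and accepts (s0 ∈ Accept), but the regex does not match it → eliminate
  (C) (0|1)*00: on ε the DFA stays in s0 and accepts (s0 ∈ Accept), but the regex does not match it → eliminate
  (D) (0|1)*01(0|1)*: on ε the DFA stays in s0 and accepts (s0 ∈ Accept), but the regex does not match it → eliminate
Only (A) is consistent with the DFA.
(A) ((0|1)(0|1))*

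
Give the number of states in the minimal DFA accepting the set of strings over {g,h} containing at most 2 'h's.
By Myhill–Nerode, count the distinguishable equivalence classes: 4 classes — having seen 0, 1, 2, or >2 copies of 'h'; counts 0 through 2 are accepting and >2 is dead.
4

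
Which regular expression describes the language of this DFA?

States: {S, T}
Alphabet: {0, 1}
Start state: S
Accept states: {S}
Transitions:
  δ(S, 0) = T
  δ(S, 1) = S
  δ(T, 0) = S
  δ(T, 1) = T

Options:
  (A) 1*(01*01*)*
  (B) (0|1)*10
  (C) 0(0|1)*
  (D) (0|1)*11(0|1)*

Check each option against the DFA on short strings; one disagreement eliminates an option:
  (A) 1*(01*01*)*: agrees with the DFA on every string of length ≤ 6
  (B) (0|1)*10: on ε the DFA stays in S and accepts (S ∈ Accept), but the regex does not match it → eliminate
  (C) 0(0|1)*: on ε the DFA stays in S and accepts (S ∈ Accept), but the regex does not match it → eliminate
  (D) (0|1)*11(0|1)*: on ε the DFA stays in S and accepts (S ∈ Accept), but the regex does not match it → eliminate
Only (A) is consistent with the DFA.
(A) 1*(01*01*)*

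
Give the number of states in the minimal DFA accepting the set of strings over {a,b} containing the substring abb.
By Myhill–Nerode, count the distinguishable equivalence classes: 4 classes — one per longest suffix of the input that is a prefix of 'abb' (lengths 0 through 2), plus an absorbing 'already seen abb' class.
4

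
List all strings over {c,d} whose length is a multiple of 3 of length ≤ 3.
ε, ccc, ccd, cdc, cdd, dcc, dcd, ddc, ddd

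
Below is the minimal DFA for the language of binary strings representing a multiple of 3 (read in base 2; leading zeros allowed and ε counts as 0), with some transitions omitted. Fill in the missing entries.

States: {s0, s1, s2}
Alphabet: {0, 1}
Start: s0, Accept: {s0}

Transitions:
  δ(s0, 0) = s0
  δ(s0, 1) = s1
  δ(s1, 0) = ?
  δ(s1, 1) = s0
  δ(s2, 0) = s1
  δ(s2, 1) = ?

From the language and accept set, identify what each state tracks — s0: value ≡ 0 (mod 3); s1: value ≡ 1 (mod 3); s2: value ≡ 2 (mod 3).
Each missing δ(q, a) is the state matching the new tracked value after reading a.
δ(s1, 0) = s2; δ(s2, 1) = s2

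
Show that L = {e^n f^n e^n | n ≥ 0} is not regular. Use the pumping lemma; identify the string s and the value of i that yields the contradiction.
Assume L is regular with pumping length p. Idea: pumping the first e-block unbalances it against the other two.
Choose s = e^p f^p e^p ∈ L (|s| = 3p ≥ p). By the pumping lemma, s = xyz with |xy| ≤ p, |y| > 0, so y = e^k with k ≥ 1, inside the first e-block. Then xy²z = e^(p+k) f^p e^p. The first block has length p+k ≠ p, so the three block lengths are no longer equal and xy²z ∉ L.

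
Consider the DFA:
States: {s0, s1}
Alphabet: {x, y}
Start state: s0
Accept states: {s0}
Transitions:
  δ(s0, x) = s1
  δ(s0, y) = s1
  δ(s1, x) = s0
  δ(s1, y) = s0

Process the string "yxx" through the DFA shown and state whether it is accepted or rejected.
Processing string "yxx":
  s0 --y--> s1
  s1 --x--> s0
  s0 --x--> s1
Final state: s1
Accept states: {s0}
No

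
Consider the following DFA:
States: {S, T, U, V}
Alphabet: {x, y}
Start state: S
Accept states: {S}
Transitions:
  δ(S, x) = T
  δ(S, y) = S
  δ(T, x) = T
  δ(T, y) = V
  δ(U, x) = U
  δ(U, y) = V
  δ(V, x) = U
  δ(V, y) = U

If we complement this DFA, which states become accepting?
Complement accept states = All states \ Original accept states
= {S, T, U, V} \ {S}
{T, U, V}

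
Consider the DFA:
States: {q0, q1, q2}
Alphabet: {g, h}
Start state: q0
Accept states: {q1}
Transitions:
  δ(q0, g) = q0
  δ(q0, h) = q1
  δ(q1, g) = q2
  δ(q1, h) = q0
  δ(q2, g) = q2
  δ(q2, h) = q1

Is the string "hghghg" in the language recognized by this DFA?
Processing string "hghghg":
  q0 --h--> q1
  q1 --g--> q2
  q2 --h--> q1
  q1 --g--> q2
  q2 --h--> q1
  q1 --g--> q2
Final state: q2
Accept states: {q1}
No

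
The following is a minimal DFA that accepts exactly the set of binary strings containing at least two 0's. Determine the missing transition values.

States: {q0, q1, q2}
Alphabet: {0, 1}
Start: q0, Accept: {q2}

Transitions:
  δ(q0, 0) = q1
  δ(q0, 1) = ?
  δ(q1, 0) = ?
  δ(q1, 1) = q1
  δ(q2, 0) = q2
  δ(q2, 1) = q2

From the language and accept set, identify what each state tracks — q0: zero 0's seen; q1: one 0 seen; q2: ≥ two 0's seen.
Each missing δ(q, a) is the state matching the new tracked value after reading a.
δ(q0, 1) = q0; δ(q1, 0) = q2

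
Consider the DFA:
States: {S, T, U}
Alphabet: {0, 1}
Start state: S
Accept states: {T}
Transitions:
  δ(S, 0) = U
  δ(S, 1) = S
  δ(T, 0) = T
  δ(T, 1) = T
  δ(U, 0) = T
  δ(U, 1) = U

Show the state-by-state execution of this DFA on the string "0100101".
read '0': S → U
  read '1': U → U
  read '0': U → T
  read '0': T → T
  read '1': T → T
  read '0': T → T
  read '1': T → T
S -> U -> U -> T -> T -> T -> T -> T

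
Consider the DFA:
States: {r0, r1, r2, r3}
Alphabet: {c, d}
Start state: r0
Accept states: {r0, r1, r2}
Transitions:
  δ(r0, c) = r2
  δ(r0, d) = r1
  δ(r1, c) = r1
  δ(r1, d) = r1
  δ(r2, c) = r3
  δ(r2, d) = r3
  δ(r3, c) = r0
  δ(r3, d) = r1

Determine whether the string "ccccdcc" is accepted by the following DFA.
Processing string "ccccdcc":
  r0 --c--> r2
  r2 --c--> r3
  r3 --c--> r0
  r0 --c--> r2
  r2 --d--> r3
  r3 --c--> r0
  r0 --c--> r2
Final state: r2
Accept states: {r0, r1, r2}
Yes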